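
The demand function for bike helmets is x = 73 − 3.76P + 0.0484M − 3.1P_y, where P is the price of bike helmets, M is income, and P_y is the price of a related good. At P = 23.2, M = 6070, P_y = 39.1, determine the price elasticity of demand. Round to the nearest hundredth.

-0.55

Evaluating quantity at (P, M, P_y) gives x = 73 − 3.76(23.2) + 0.0484(6070) − 3.1(39.1) = 73 − 87.232 + 293.788 − 121.21 = 158.346.
∂x/∂P = −3.76, so E_p = (−3.76)·(23.2/158.346) ≈ -0.55.
|E_p| < 1: demand is inelastic.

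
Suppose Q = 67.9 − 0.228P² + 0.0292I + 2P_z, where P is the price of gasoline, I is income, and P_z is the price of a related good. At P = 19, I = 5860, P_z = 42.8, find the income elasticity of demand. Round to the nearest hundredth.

0.71

First evaluate Q: 67.9 − 0.228(19)² + 0.0292(5860) + 2(42.8) = 67.9 − 82.308 + 171.112 + 85.6 = 242.304.
∂Q/∂I = +0.0292, so E_I = 0.0292·(5860/242.304) ≈ 0.71.
E_I ∈ (0,1): normal good (necessity).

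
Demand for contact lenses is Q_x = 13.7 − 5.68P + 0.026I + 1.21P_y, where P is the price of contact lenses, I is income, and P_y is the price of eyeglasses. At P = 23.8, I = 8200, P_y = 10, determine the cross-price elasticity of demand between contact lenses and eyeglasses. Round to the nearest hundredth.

0.12

Evaluating quantity at (P, I, P_y) gives Q_x = 13.7 − 5.68(23.8) + 0.026(8200) + 1.21(10) = 13.7 − 135.184 + 213.2 + 12.1 = 103.816.
∂Q_x/∂P_y = +1.21, so E_xy = 1.21·(10/103.816) ≈ 0.12.
E_xy > 0: the goods are substitutes.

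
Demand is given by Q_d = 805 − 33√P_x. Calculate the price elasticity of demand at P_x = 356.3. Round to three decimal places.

-1.710

At P_x = 356.3, Q_d = 182.095.
dQ_d/dP_x = −33/(2√P_x) = −33/(2·18.8759).
Point elasticity E = (dQ_d/dP_x)·(P_x/Q_d) = -0.8741 × 356.3/182.095 ≈ -1.710.
|E| > 1, so demand is elastic at this price.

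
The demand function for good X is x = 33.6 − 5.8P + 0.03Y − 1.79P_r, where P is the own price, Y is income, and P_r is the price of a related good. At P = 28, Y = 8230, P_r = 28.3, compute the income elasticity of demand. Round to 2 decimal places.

3.66

Evaluating quantity at (P, Y, P_r) gives x = 33.6 − 5.8(28) + 0.03(8230) − 1.79(28.3) = 33.6 − 162.4 + 246.9 − 50.657 = 67.443.
∂x/∂Y = +0.03, so E_I = 0.03·(8230/67.443) ≈ 3.66.
E_I > 1: normal good (luxury).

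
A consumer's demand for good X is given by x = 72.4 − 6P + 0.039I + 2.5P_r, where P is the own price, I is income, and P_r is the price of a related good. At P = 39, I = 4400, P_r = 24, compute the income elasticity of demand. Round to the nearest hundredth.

Substituting, x = 72.4 − 6(39) + 0.039(4400) + 2.5(24) = 72.4 − 234 + 171.6 + 60 = 70.
∂x/∂I = +0.039, so E_I = 0.039·(4400/70) ≈ 2.45.
E_I > 1: normal good (luxury).

2.45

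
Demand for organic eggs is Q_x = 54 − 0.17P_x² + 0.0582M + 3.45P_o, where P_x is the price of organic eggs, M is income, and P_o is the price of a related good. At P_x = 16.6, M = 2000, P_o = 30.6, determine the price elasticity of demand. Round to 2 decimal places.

-0.41

Evaluating quantity at (P_x, M, P_o) gives Q_x = 54 − 0.17(16.6)² + 0.0582(2000) + 3.45(30.6) = 54 − 46.8452 + 116.4 + 105.57 = 229.1248.
∂Q_x/∂P_x = −2·0.17·P_x = -5.644, so E_p = -5.644·(16.6/229.1248) ≈ -0.41.
|E_p| < 1: demand is inelastic.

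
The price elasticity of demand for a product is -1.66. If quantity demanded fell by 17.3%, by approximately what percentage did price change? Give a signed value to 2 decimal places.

%ΔQ ≈ E × %ΔP ⇒ %ΔP = %ΔQ / E = (-17.3%)/(-1.66) ≈ 10.42%.

10.42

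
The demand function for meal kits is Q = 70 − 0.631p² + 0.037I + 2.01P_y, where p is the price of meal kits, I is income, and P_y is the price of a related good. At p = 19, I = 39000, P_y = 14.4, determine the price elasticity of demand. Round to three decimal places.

Substituting, Q = 70 − 0.631(19)² + 0.037(39000) + 2.01(14.4) = 70 − 227.791 + 1443 + 28.944 = 1314.153.
∂Q/∂p = −2·0.631·p = -23.978, so E_p = -23.978·(19/1314.153) ≈ -0.347.
|E_p| < 1: demand is inelastic.

-0.347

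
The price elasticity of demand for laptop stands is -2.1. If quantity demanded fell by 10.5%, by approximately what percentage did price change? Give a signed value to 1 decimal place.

%ΔQ ≈ E × %ΔP ⇒ %ΔP = %ΔQ / E = (-10.5%)/(-2.1) = 5.0%.

5.0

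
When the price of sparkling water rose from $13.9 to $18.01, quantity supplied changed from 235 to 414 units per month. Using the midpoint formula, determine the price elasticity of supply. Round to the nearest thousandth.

2.141

%Δq = (414 − 235)/[(235 + 414)/2] = 179/324.5 ≈ 0.5516.
%Δp = (18.01 − 13.9)/[(13.9 + 18.01)/2] = 4.11/15.955 ≈ 0.2576.
Arc elasticity E = %Δq/%Δp ≈ 0.5516/0.2576 ≈ 2.141.
|E| > 1: supply is elastic over this range.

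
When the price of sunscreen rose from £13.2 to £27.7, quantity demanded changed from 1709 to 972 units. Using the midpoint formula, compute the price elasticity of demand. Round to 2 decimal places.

%ΔQ = (972 − 1709)/[(1709 + 972)/2] = -737/1340.5 ≈ -0.5498.
%ΔP = (27.7 − 13.2)/[(13.2 + 27.7)/2] = 14.5/20.45 ≈ 0.7090.
Arc elasticity E = %ΔQ/%ΔP ≈ -0.5498/0.7090 ≈ -0.78.
|E| < 1: demand is inelastic over this range.

-0.78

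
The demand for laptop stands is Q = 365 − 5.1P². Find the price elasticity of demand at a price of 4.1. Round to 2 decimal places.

-0.61

At P = 4.1, Q = 279.269.
dQ/dP = −2·5.1·P = −41.82.
Point elasticity E = (dQ/dP)·(P/Q) = -41.82 × 4.1/279.269 ≈ -0.61.
|E| < 1, so demand is inelastic at this price.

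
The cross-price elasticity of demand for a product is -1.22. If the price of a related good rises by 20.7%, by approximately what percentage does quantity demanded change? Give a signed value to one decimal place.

-25.3

%ΔQ ≈ E × %ΔP_y = (-1.22) × (20.7%) ≈ -25.3%.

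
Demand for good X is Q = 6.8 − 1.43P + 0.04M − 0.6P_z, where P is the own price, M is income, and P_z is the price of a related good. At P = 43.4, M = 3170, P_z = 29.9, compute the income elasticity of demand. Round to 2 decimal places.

First evaluate Q: 6.8 − 1.43(43.4) + 0.04(3170) − 0.6(29.9) = 6.8 − 62.062 + 126.8 − 17.94 = 53.598.
∂Q/∂M = +0.04, so E_I = 0.04·(3170/53.598) ≈ 2.37.
E_I > 1: normal good (luxury).

2.37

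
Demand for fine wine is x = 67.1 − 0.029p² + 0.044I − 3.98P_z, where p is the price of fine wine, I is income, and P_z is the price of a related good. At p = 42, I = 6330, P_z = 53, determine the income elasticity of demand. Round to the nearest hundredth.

3.33

Evaluating quantity at (p, I, P_z) gives x = 67.1 − 0.029(42)² + 0.044(6330) − 3.98(53) = 67.1 − 51.156 + 278.52 − 210.94 = 83.524.
∂x/∂I = +0.044, so E_I = 0.044·(6330/83.524) ≈ 3.33.
E_I > 1: normal good (luxury).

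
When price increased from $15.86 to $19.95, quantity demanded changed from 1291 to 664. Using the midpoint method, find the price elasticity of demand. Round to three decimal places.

-2.808

%ΔQ = (664 − 1291)/[(1291 + 664)/2] = -627/977.5 ≈ -0.6414.
%ΔP = (19.95 − 15.86)/[(15.86 + 19.95)/2] = 4.09/17.905 ≈ 0.2284.
Arc elasticity E = %ΔQ/%ΔP ≈ -0.6414/0.2284 ≈ -2.808.
|E| > 1: demand is elastic over this range.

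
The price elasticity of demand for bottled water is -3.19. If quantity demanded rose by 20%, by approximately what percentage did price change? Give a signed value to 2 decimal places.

%ΔQ ≈ E × %ΔP ⇒ %ΔP = %ΔQ / E = (20%)/(-3.19) ≈ -6.27%.

-6.27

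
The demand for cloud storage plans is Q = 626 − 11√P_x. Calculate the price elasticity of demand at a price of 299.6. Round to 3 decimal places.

At P_x = 299.6, Q = 435.6015.
dQ/dP_x = −11/(2√P_x) = −11/(2·17.309).
Point elasticity E = (dQ/dP_x)·(P_x/Q) = -0.3178 × 299.6/435.6015 ≈ -0.219.
|E| < 1, so demand is inelastic at this price.

-0.219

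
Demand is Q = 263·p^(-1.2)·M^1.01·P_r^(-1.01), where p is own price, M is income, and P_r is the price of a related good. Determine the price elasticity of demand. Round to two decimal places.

-1.20

For a Cobb–Douglas (constant-elasticity) form Q = A·p^α·…, the elasticity with respect to p equals the exponent α at every point.
Here the exponent on p is -1.2, so the price elasticity of demand is -1.20.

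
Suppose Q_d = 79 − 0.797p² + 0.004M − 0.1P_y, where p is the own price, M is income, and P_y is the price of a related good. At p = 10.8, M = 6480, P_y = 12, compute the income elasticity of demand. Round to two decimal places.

2.41

At the given point, Q_d = 79 − 0.797(10.8)² + 0.004(6480) − 0.1(12) = 79 − 92.9621 + 25.92 − 1.2 = 10.7579.
∂Q_d/∂M = +0.004, so E_I = 0.004·(6480/10.7579) ≈ 2.41.
E_I > 1: normal good (luxury).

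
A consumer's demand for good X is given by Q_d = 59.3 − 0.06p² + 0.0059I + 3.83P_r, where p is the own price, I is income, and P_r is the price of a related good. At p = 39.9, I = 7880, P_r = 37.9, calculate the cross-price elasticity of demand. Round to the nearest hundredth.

0.93

Q_d = 59.3 − 0.06(39.9)² + 0.0059(7880) + 3.83(37.9) = 59.3 − 95.5206 + 46.492 + 145.157 = 155.4284.
∂Q_d/∂P_r = +3.83, so E_xy = 3.83·(37.9/155.4284) ≈ 0.93.
E_xy > 0: the goods are substitutes.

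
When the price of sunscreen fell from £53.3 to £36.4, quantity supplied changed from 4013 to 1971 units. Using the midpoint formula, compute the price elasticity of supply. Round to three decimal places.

%Δq = (1971 − 4013)/[(4013 + 1971)/2] = -2042/2992 ≈ -0.6825.
%ΔP = (36.4 − 53.3)/[(53.3 + 36.4)/2] = -16.9/44.85 ≈ -0.3768.
Arc elasticity E = %Δq/%ΔP ≈ -0.6825/-0.3768 ≈ 1.811.
|E| > 1: supply is elastic over this range.

1.811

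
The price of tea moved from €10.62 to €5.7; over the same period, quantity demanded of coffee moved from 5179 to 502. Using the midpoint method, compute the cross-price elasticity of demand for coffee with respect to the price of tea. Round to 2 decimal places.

%ΔQ_x = (502 − 5179)/[(5179+502)/2] = -4677/2840.5 ≈ -1.6465.
%ΔP_y = (5.7 − 10.62)/[(10.62+5.7)/2] ≈ -0.6029.
E_xy = -1.6465/-0.6029 ≈ 2.73.
E_xy > 0, so coffee and tea are substitutes.

2.73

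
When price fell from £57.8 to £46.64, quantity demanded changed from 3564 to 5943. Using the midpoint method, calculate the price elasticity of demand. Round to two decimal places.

%ΔQ = (5943 − 3564)/[(3564 + 5943)/2] = 2379/4753.5 ≈ 0.5005.
%Δp = (46.64 − 57.8)/[(57.8 + 46.64)/2] = -11.16/52.22 ≈ -0.2137.
Arc elasticity E = %ΔQ/%Δp ≈ 0.5005/-0.2137 ≈ -2.34.
|E| > 1: demand is elastic over this range.

-2.34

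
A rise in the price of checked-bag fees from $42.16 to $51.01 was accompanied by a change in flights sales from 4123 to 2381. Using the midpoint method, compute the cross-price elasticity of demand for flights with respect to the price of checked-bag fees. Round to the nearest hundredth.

%ΔQ_x = (2381 − 4123)/[(4123+2381)/2] = -1742/3252 ≈ -0.5357.
%ΔP_y = (51.01 − 42.16)/[(42.16+51.01)/2] ≈ 0.1900.
E_xy = -0.5357/0.1900 ≈ -2.82.
E_xy < 0, so flights and checked-bag fees are complements.

-2.82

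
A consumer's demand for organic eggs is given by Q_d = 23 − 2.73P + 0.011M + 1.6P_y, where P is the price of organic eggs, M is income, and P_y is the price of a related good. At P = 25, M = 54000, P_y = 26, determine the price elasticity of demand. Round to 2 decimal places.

-0.12

Evaluating quantity at (P, M, P_y) gives Q_d = 23 − 2.73(25) + 0.011(54000) + 1.6(26) = 23 − 68.25 + 594 + 41.6 = 590.35.
∂Q_d/∂P = −2.73, so E_p = (−2.73)·(25/590.35) ≈ -0.12.
|E_p| < 1: demand is inelastic.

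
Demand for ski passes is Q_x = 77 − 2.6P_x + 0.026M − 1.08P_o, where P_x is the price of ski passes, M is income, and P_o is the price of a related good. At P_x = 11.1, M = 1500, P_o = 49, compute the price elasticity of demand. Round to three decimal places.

Evaluating quantity at (P_x, M, P_o) gives Q_x = 77 − 2.6(11.1) + 0.026(1500) − 1.08(49) = 77 − 28.86 + 39 − 52.92 = 34.22.
∂Q_x/∂P_x = −2.6, so E_p = (−2.6)·(11.1/34.22) ≈ -0.843.
|E_p| < 1: demand is inelastic.

-0.843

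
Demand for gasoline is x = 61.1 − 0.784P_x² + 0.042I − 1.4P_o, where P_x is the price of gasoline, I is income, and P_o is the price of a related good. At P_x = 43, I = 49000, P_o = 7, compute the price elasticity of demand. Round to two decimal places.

-4.39

At the given point, x = 61.1 − 0.784(43)² + 0.042(49000) − 1.4(7) = 61.1 − 1449.616 + 2058 − 9.8 = 659.684.
∂x/∂P_x = −2·0.784·P_x = -67.424, so E_p = -67.424·(43/659.684) ≈ -4.39.
|E_p| > 1: demand is elastic.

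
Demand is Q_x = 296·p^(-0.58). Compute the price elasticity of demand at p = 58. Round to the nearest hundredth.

-0.58

For a Cobb–Douglas (constant-elasticity) form Q_x = A·p^α·…, the elasticity with respect to p equals the exponent α at every point.
Here the exponent on p is -0.58, so the price elasticity of demand is -0.58.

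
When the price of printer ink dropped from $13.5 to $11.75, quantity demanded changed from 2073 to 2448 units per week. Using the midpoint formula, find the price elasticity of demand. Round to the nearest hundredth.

%ΔQ = (2448 − 2073)/[(2073 + 2448)/2] = 375/2260.5 ≈ 0.1659.
%Δp = (11.75 − 13.5)/[(13.5 + 11.75)/2] = -1.75/12.625 ≈ -0.1386.
Arc elasticity E = %ΔQ/%Δp ≈ 0.1659/-0.1386 ≈ -1.20.
|E| > 1: demand is elastic over this range.

-1.20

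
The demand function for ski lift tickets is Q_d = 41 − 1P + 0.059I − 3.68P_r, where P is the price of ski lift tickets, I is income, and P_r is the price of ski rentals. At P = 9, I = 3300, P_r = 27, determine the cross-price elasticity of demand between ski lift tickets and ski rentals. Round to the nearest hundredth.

-0.78

Evaluating quantity at (P, I, P_r) gives Q_d = 41 − 1(9) + 0.059(3300) − 3.68(27) = 41 − 9 + 194.7 − 99.36 = 127.34.
∂Q_d/∂P_r = −3.68, so E_xy = -3.68·(27/127.34) ≈ -0.78.
E_xy < 0: the goods are complements.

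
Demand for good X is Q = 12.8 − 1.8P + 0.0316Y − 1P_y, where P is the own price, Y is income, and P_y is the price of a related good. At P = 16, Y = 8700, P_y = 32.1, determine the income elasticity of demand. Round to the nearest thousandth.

Evaluating quantity at (P, Y, P_y) gives Q = 12.8 − 1.8(16) + 0.0316(8700) − 1(32.1) = 12.8 − 28.8 + 274.92 − 32.1 = 226.82.
∂Q/∂Y = +0.0316, so E_I = 0.0316·(8700/226.82) ≈ 1.212.
E_I > 1: normal good (luxury).

1.212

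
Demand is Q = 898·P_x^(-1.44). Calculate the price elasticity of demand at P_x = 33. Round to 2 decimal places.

-1.44

For a Cobb–Douglas (constant-elasticity) form Q = A·P_x^α·…, the elasticity with respect to P_x equals the exponent α at every point.
Here the exponent on P_x is -1.44, so the price elasticity of demand is -1.44.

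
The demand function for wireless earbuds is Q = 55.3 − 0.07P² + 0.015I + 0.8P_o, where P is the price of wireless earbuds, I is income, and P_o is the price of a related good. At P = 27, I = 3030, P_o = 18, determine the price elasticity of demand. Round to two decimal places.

-1.59

At the given point, Q = 55.3 − 0.07(27)² + 0.015(3030) + 0.8(18) = 55.3 − 51.03 + 45.45 + 14.4 = 64.12.
∂Q/∂P = −2·0.07·P = -3.78, so E_p = -3.78·(27/64.12) ≈ -1.59.
|E_p| > 1: demand is elastic.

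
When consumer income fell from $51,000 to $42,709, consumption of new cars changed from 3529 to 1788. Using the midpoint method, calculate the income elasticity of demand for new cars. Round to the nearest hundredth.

3.70

%ΔQ = (1788 − 3529)/[(3529+1788)/2] = -1741/2658.5 ≈ -0.6549.
%ΔY = (42,709 − 51,000)/[(51,000+42,709)/2] = -8291/46854.5 ≈ -0.1770.
E_I = %ΔQ/%ΔY ≈ 3.70.
E_I > 1: normal good (luxury).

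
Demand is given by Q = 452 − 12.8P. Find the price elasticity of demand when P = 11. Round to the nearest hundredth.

-0.45

At P = 11, Q = 311.2.
dQ/dP = −12.8.
Point elasticity E = (dQ/dP)·(P/Q) = -12.8 × 11/311.2 ≈ -0.45.
|E| < 1, so demand is inelastic at this price.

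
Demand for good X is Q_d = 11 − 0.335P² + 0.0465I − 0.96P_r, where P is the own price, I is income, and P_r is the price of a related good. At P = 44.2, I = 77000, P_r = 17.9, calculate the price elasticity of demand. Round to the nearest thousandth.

-0.448

Substituting, Q_d = 11 − 0.335(44.2)² + 0.0465(77000) − 0.96(17.9) = 11 − 654.4694 + 3580.5 − 17.184 = 2919.8466.
∂Q_d/∂P = −2·0.335·P = -29.614, so E_p = -29.614·(44.2/2919.8466) ≈ -0.448.
|E_p| < 1: demand is inelastic.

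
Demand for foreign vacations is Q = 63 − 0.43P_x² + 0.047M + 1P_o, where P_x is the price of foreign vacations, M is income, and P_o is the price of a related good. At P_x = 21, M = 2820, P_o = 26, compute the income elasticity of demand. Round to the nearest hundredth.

4.15

Evaluating quantity at (P_x, M, P_o) gives Q = 63 − 0.43(21)² + 0.047(2820) + 1(26) = 63 − 189.63 + 132.54 + 26 = 31.91.
∂Q/∂M = +0.047, so E_I = 0.047·(2820/31.91) ≈ 4.15.
E_I > 1: normal good (luxury).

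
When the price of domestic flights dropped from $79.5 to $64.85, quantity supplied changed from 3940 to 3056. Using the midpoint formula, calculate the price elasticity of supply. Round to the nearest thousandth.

%ΔQ = (3056 − 3940)/[(3940 + 3056)/2] = -884/3498 ≈ -0.2527.
%ΔP = (64.85 − 79.5)/[(79.5 + 64.85)/2] = -14.65/72.175 ≈ -0.2030.
Arc elasticity E = %ΔQ/%ΔP ≈ -0.2527/-0.2030 ≈ 1.245.
|E| > 1: supply is elastic over this range.

1.245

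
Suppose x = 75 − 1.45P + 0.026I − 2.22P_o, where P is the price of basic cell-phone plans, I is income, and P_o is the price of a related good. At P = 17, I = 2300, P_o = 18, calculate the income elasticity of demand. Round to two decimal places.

Evaluating quantity at (P, I, P_o) gives x = 75 − 1.45(17) + 0.026(2300) − 2.22(18) = 75 − 24.65 + 59.8 − 39.96 = 70.19.
∂x/∂I = +0.026, so E_I = 0.026·(2300/70.19) ≈ 0.85.
E_I ∈ (0,1): normal good (necessity).

0.85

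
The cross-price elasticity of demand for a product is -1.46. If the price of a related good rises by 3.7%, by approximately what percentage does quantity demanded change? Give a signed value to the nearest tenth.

-5.4

%ΔQ ≈ E × %ΔP_y = (-1.46) × (3.7%) ≈ -5.4%.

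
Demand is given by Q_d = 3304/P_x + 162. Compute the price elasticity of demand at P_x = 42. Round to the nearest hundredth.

-0.33

At P_x = 42, Q_d = 240.6667.
dQ_d/dP_x = −3304/P_x² = −1.873.
Point elasticity E = (dQ_d/dP_x)·(P_x/Q_d) = -1.873 × 42/240.6667 ≈ -0.33.
|E| < 1, so demand is inelastic at this price.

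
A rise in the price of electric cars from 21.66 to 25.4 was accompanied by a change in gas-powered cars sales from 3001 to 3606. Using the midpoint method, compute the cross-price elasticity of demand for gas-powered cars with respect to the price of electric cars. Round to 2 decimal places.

%ΔQ_x = (3606 − 3001)/[(3001+3606)/2] = 605/3303.5 ≈ 0.1831.
%ΔP_y = (25.4 − 21.66)/[(21.66+25.4)/2] ≈ 0.1589.
E_xy = 0.1831/0.1589 ≈ 1.15.
E_xy > 0, so gas-powered cars and electric cars are substitutes.

1.15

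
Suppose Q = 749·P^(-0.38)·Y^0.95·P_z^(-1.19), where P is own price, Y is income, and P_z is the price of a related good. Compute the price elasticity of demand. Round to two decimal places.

For a Cobb–Douglas (constant-elasticity) form Q = A·P^α·…, the elasticity with respect to P equals the exponent α at every point.
Here the exponent on P is -0.38, so the price elasticity of demand is -0.38.

-0.38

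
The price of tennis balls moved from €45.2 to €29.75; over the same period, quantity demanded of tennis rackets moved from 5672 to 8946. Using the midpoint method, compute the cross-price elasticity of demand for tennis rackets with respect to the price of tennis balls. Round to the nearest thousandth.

-1.087

%ΔQ_x = (8946 − 5672)/[(5672+8946)/2] = 3274/7309 ≈ 0.4479.
%ΔP_y = (29.75 − 45.2)/[(45.2+29.75)/2] ≈ -0.4123.
E_xy = 0.4479/-0.4123 ≈ -1.087.
E_xy < 0, so tennis rackets and tennis balls are complements.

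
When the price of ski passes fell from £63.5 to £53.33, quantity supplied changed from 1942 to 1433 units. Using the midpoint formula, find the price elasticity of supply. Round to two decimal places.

%ΔQ = (1433 − 1942)/[(1942 + 1433)/2] = -509/1687.5 ≈ -0.3016.
%Δp = (53.33 − 63.5)/[(63.5 + 53.33)/2] = -10.17/58.415 ≈ -0.1741.
Arc elasticity E = %ΔQ/%Δp ≈ -0.3016/-0.1741 ≈ 1.73.
|E| > 1: supply is elastic over this range.

1.73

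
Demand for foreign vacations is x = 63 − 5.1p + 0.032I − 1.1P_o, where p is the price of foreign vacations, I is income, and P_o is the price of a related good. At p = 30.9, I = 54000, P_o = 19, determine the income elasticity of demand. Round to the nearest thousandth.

1.072

Substituting, x = 63 − 5.1(30.9) + 0.032(54000) − 1.1(19) = 63 − 157.59 + 1728 − 20.9 = 1612.51.
∂x/∂I = +0.032, so E_I = 0.032·(54000/1612.51) ≈ 1.072.
E_I > 1: normal good (luxury).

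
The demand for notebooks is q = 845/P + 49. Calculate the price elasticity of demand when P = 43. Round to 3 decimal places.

At P = 43, q = 68.6512.
dq/dP = −845/P² = −0.457.
Point elasticity E = (dq/dP)·(P/q) = -0.457 × 43/68.6512 ≈ -0.286.
|E| < 1, so demand is inelastic at this price.

-0.286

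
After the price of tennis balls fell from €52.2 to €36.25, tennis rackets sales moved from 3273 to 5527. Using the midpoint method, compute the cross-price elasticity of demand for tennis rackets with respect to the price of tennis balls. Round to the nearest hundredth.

-1.42

%ΔQ_x = (5527 − 3273)/[(3273+5527)/2] = 2254/4400 ≈ 0.5123.
%ΔP_y = (36.25 − 52.2)/[(52.2+36.25)/2] ≈ -0.3607.
E_xy = 0.5123/-0.3607 ≈ -1.42.
E_xy < 0, so tennis rackets and tennis balls are complements.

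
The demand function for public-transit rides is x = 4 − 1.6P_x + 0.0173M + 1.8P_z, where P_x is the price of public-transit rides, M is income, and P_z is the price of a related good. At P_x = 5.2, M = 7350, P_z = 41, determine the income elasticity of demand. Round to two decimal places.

Substituting, x = 4 − 1.6(5.2) + 0.0173(7350) + 1.8(41) = 4 − 8.32 + 127.155 + 73.8 = 196.635.
∂x/∂M = +0.0173, so E_I = 0.0173·(7350/196.635) ≈ 0.65.
E_I ∈ (0,1): normal good (necessity).

0.65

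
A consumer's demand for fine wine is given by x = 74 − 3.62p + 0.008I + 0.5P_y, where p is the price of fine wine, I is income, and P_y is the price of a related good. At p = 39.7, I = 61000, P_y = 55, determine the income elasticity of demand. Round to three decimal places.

1.095

x = 74 − 3.62(39.7) + 0.008(61000) + 0.5(55) = 74 − 143.714 + 488 + 27.5 = 445.786.
∂x/∂I = +0.008, so E_I = 0.008·(61000/445.786) ≈ 1.095.
E_I > 1: normal good (luxury).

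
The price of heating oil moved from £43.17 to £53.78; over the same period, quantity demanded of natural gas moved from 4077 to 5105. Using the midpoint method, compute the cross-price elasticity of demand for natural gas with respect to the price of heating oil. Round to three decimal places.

1.023

%ΔQ_x = (5105 − 4077)/[(4077+5105)/2] = 1028/4591 ≈ 0.2239.
%ΔP_y = (53.78 − 43.17)/[(43.17+53.78)/2] ≈ 0.2189.
E_xy = 0.2239/0.2189 ≈ 1.023.
E_xy > 0, so natural gas and heating oil are substitutes.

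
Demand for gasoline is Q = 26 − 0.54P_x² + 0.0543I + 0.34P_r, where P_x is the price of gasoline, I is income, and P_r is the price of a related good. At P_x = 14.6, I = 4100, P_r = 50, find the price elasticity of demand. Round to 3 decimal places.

Substituting, Q = 26 − 0.54(14.6)² + 0.0543(4100) + 0.34(50) = 26 − 115.1064 + 222.63 + 17 = 150.5236.
∂Q/∂P_x = −2·0.54·P_x = -15.768, so E_p = -15.768·(14.6/150.5236) ≈ -1.529.
|E_p| > 1: demand is elastic.

-1.529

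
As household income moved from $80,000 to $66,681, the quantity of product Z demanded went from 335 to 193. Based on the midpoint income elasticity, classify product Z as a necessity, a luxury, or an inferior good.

%ΔQ = (193 − 335)/[(335+193)/2] = -142/264 ≈ -0.5379.
%ΔY = (66,681 − 80,000)/[(80,000+66,681)/2] = -13319/73340.5 ≈ -0.1816.
E_I = %ΔQ/%ΔY ≈ 2.962.
E_I > 1: normal good (luxury).

luxury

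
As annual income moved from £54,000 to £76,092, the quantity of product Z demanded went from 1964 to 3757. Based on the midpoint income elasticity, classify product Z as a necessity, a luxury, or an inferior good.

luxury

%ΔQ = (3757 − 1964)/[(1964+3757)/2] = 1793/2860.5 ≈ 0.6268.
%ΔI = (76,092 − 54,000)/[(54,000+76,092)/2] = 22092/65046 ≈ 0.3396.
E_I = %ΔQ/%ΔI ≈ 1.846.
E_I > 1: normal good (luxury).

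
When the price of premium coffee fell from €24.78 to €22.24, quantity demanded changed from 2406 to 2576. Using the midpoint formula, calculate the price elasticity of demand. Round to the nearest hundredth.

%ΔQ = (2576 − 2406)/[(2406 + 2576)/2] = 170/2491 ≈ 0.0682.
%ΔP = (22.24 − 24.78)/[(24.78 + 22.24)/2] = -2.54/23.51 ≈ -0.1080.
Arc elasticity E = %ΔQ/%ΔP ≈ 0.0682/-0.1080 ≈ -0.63.
|E| < 1: demand is inelastic over this range.

-0.63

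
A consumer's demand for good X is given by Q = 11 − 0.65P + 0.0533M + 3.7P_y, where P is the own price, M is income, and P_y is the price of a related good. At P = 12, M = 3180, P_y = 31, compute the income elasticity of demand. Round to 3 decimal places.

0.590

First evaluate Q: 11 − 0.65(12) + 0.0533(3180) + 3.7(31) = 11 − 7.8 + 169.494 + 114.7 = 287.394.
∂Q/∂M = +0.0533, so E_I = 0.0533·(3180/287.394) ≈ 0.590.
E_I ∈ (0,1): normal good (necessity).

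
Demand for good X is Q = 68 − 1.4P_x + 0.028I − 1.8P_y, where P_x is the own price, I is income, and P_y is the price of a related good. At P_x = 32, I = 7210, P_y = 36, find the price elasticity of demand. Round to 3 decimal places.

Evaluating quantity at (P_x, I, P_y) gives Q = 68 − 1.4(32) + 0.028(7210) − 1.8(36) = 68 − 44.8 + 201.88 − 64.8 = 160.28.
∂Q/∂P_x = −1.4, so E_p = (−1.4)·(32/160.28) ≈ -0.280.
|E_p| < 1: demand is inelastic.

-0.280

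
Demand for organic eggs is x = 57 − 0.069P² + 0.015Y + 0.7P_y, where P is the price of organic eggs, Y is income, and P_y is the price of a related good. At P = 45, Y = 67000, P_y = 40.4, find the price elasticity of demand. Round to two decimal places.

-0.29

First evaluate x: 57 − 0.069(45)² + 0.015(67000) + 0.7(40.4) = 57 − 139.725 + 1005 + 28.28 = 950.555.
∂x/∂P = −2·0.069·P = -6.21, so E_p = -6.21·(45/950.555) ≈ -0.29.
|E_p| < 1: demand is inelastic.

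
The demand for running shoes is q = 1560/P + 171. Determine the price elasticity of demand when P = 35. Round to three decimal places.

At P = 35, q = 215.5714.
dq/dP = −1560/P² = −1.2735.
Point elasticity E = (dq/dP)·(P/q) = -1.2735 × 35/215.5714 ≈ -0.207.
|E| < 1, so demand is inelastic at this price.

-0.207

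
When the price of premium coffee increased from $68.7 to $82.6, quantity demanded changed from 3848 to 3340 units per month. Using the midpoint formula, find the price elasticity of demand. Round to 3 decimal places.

-0.769

%Δq = (3340 − 3848)/[(3848 + 3340)/2] = -508/3594 ≈ -0.1413.
%Δp = (82.6 − 68.7)/[(68.7 + 82.6)/2] = 13.9/75.65 ≈ 0.1837.
Arc elasticity E = %Δq/%Δp ≈ -0.1413/0.1837 ≈ -0.769.
|E| < 1: demand is inelastic over this range.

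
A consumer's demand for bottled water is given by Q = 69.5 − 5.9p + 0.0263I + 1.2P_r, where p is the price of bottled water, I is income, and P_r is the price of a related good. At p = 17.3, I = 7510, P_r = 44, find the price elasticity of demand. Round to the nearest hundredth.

Substituting, Q = 69.5 − 5.9(17.3) + 0.0263(7510) + 1.2(44) = 69.5 − 102.07 + 197.513 + 52.8 = 217.743.
∂Q/∂p = −5.9, so E_p = (−5.9)·(17.3/217.743) ≈ -0.47.
|E_p| < 1: demand is inelastic.

-0.47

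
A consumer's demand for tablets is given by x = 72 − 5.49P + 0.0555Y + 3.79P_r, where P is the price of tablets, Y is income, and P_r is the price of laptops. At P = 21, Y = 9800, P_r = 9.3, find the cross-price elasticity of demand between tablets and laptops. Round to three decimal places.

First evaluate x: 72 − 5.49(21) + 0.0555(9800) + 3.79(9.3) = 72 − 115.29 + 543.9 + 35.247 = 535.857.
∂x/∂P_r = +3.79, so E_xy = 3.79·(9.3/535.857) ≈ 0.066.
E_xy > 0: the goods are substitutes.

0.066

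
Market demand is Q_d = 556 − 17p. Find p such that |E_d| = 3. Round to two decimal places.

24.53

Set −bp/(a − bp) = −3 ⇒ bp = 3(a − bp) ⇒ bp(1+3) = 3·a.
p = 3·556/(17·4) ≈ 24.53.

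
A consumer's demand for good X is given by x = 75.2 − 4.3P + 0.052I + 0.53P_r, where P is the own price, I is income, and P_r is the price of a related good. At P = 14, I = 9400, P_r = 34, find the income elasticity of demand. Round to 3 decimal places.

0.937

First evaluate x: 75.2 − 4.3(14) + 0.052(9400) + 0.53(34) = 75.2 − 60.2 + 488.8 + 18.02 = 521.82.
∂x/∂I = +0.052, so E_I = 0.052·(9400/521.82) ≈ 0.937.
E_I ∈ (0,1): normal good (necessity).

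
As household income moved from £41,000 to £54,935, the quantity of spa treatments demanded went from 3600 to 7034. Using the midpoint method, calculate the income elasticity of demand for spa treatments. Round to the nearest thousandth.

2.223

%ΔQ = (7034 − 3600)/[(3600+7034)/2] = 3434/5317 ≈ 0.6459.
%ΔY = (54,935 − 41,000)/[(41,000+54,935)/2] = 13935/47967.5 ≈ 0.2905.
E_I = %ΔQ/%ΔY ≈ 2.223.
E_I > 1: normal good (luxury).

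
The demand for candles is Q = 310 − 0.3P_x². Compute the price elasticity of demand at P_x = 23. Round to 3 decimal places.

At P_x = 23, Q = 151.3.
dQ/dP_x = −2·0.3·P_x = −13.8.
Point elasticity E = (dQ/dP_x)·(P_x/Q) = -13.8 × 23/151.3 ≈ -2.098.
|E| > 1, so demand is elastic at this price.

-2.098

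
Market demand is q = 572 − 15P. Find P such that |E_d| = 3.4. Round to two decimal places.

Set −bP/(a − bP) = −3.4 ⇒ bP = 3.4(a − bP) ⇒ bP(1+3.4) = 3.4·a.
P = 3.4·572/(15·4.4) ≈ 29.47.

29.47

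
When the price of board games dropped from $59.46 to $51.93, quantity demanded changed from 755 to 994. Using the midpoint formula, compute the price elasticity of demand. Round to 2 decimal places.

-2.02

%ΔQ = (994 − 755)/[(755 + 994)/2] = 239/874.5 ≈ 0.2733.
%ΔP = (51.93 − 59.46)/[(59.46 + 51.93)/2] = -7.53/55.695 ≈ -0.1352.
Arc elasticity E = %ΔQ/%ΔP ≈ 0.2733/-0.1352 ≈ -2.02.
|E| > 1: demand is elastic over this range.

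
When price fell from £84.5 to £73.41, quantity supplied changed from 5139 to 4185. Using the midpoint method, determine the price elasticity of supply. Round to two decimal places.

1.46

%Δq = (4185 − 5139)/[(5139 + 4185)/2] = -954/4662 ≈ -0.2046.
%Δp = (73.41 − 84.5)/[(84.5 + 73.41)/2] = -11.09/78.955 ≈ -0.1405.
Arc elasticity E = %Δq/%Δp ≈ -0.2046/-0.1405 ≈ 1.46.
|E| > 1: supply is elastic over this range.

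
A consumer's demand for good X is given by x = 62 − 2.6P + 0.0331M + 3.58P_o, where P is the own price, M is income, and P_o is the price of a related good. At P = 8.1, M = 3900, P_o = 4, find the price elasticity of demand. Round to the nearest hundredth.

-0.11

x = 62 − 2.6(8.1) + 0.0331(3900) + 3.58(4) = 62 − 21.06 + 129.09 + 14.32 = 184.35.
∂x/∂P = −2.6, so E_p = (−2.6)·(8.1/184.35) ≈ -0.11.
|E_p| < 1: demand is inelastic.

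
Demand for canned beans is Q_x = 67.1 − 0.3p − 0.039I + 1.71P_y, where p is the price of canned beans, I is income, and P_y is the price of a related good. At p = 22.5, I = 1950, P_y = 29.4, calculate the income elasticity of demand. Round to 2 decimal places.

-2.20

At the given point, Q_x = 67.1 − 0.3(22.5) − 0.039(1950) + 1.71(29.4) = 67.1 − 6.75 − 76.05 + 50.274 = 34.574.
∂Q_x/∂I = −0.039, so E_I = -0.039·(1950/34.574) ≈ -2.20.
E_I < 0: inferior good.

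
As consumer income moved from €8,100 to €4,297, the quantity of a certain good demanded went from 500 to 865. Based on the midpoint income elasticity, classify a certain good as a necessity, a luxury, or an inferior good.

inferior

%ΔQ = (865 − 500)/[(500+865)/2] = 365/682.5 ≈ 0.5348.
%ΔI = (4,297 − 8,100)/[(8,100+4,297)/2] = -3803/6198.5 ≈ -0.6135.
E_I = %ΔQ/%ΔI ≈ -0.872.
E_I < 0: inferior good.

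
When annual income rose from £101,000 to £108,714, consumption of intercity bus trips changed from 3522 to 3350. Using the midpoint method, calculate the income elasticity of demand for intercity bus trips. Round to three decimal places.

-0.680

%ΔQ = (3350 − 3522)/[(3522+3350)/2] = -172/3436 ≈ -0.0501.
%ΔI = (108,714 − 101,000)/[(101,000+108,714)/2] = 7714/104857 ≈ 0.0736.
E_I = %ΔQ/%ΔI ≈ -0.680.
E_I < 0: inferior good.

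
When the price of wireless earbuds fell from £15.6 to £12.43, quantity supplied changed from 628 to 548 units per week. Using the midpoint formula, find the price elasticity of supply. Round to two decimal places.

%Δq = (548 − 628)/[(628 + 548)/2] = -80/588 ≈ -0.1361.
%Δp = (12.43 − 15.6)/[(15.6 + 12.43)/2] = -3.17/14.015 ≈ -0.2262.
Arc elasticity E = %Δq/%Δp ≈ -0.1361/-0.2262 ≈ 0.60.
|E| < 1: supply is inelastic over this range.

0.60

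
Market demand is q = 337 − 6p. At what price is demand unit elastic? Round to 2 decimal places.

28.08

For linear demand q = a − bp, E = −bp/(a − bp). |E| = 1 ⇒ bp = a − bp ⇒ p = a/(2b).
p = 337/(2·6) ≈ 28.08.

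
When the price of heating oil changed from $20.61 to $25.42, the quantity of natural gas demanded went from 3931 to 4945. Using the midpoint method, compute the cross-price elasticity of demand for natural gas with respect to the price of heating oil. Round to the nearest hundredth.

%ΔQ_x = (4945 − 3931)/[(3931+4945)/2] = 1014/4438 ≈ 0.2285.
%ΔP_y = (25.42 − 20.61)/[(20.61+25.42)/2] ≈ 0.2090.
E_xy = 0.2285/0.2090 ≈ 1.09.
E_xy > 0, so natural gas and heating oil are substitutes.

1.09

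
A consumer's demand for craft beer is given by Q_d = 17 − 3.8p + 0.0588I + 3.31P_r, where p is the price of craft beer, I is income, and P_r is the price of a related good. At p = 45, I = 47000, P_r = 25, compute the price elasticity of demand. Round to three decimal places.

At the given point, Q_d = 17 − 3.8(45) + 0.0588(47000) + 3.31(25) = 17 − 171 + 2763.6 + 82.75 = 2692.35.
∂Q_d/∂p = −3.8, so E_p = (−3.8)·(45/2692.35) ≈ -0.064.
|E_p| < 1: demand is inelastic.

-0.064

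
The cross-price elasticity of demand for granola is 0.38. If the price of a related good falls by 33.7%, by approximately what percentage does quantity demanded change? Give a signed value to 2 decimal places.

%ΔQ ≈ E × %ΔP_y = (0.38) × (-33.7%) ≈ -12.81%.

-12.81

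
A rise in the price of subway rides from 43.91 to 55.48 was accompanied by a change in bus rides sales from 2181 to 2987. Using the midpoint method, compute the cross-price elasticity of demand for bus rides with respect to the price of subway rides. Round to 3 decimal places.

1.340

%ΔQ_x = (2987 − 2181)/[(2181+2987)/2] = 806/2584 ≈ 0.3119.
%ΔP_y = (55.48 − 43.91)/[(43.91+55.48)/2] ≈ 0.2328.
E_xy = 0.3119/0.2328 ≈ 1.340.
E_xy > 0, so bus rides and subway rides are substitutes.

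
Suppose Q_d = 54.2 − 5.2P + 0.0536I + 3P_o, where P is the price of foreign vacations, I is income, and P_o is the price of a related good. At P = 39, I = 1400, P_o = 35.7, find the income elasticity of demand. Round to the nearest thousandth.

2.237

Evaluating quantity at (P, I, P_o) gives Q_d = 54.2 − 5.2(39) + 0.0536(1400) + 3(35.7) = 54.2 − 202.8 + 75.04 + 107.1 = 33.54.
∂Q_d/∂I = +0.0536, so E_I = 0.0536·(1400/33.54) ≈ 2.237.
E_I > 1: normal good (luxury).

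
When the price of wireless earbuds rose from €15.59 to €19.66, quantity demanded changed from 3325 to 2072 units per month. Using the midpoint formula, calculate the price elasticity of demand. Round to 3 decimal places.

%ΔQ = (2072 − 3325)/[(3325 + 2072)/2] = -1253/2698.5 ≈ -0.4643.
%ΔP = (19.66 − 15.59)/[(15.59 + 19.66)/2] = 4.07/17.625 ≈ 0.2309.
Arc elasticity E = %ΔQ/%ΔP ≈ -0.4643/0.2309 ≈ -2.011.
|E| > 1: demand is elastic over this range.

-2.011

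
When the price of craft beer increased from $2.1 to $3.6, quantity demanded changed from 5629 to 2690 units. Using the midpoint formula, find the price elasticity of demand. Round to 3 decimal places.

-1.342

%Δq = (2690 − 5629)/[(5629 + 2690)/2] = -2939/4159.5 ≈ -0.7066.
%ΔP = (3.6 − 2.1)/[(2.1 + 3.6)/2] = 1.5/2.85 ≈ 0.5263.
Arc elasticity E = %Δq/%ΔP ≈ -0.7066/0.5263 ≈ -1.342.
|E| > 1: demand is elastic over this range.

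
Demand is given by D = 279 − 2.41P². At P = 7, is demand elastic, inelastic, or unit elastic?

elastic

At P = 7, D = 160.91.
dD/dP = −2·2.41·P = −33.74.
Point elasticity E = (dD/dP)·(P/D) = -33.74 × 7/160.91 ≈ -1.468.
|E| ≈ 1.468 > 1, so demand is elastic.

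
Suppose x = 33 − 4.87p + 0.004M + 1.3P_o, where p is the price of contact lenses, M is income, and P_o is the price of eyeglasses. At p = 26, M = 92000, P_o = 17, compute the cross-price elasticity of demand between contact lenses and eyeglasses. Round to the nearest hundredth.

Substituting, x = 33 − 4.87(26) + 0.004(92000) + 1.3(17) = 33 − 126.62 + 368 + 22.1 = 296.48.
∂x/∂P_o = +1.3, so E_xy = 1.3·(17/296.48) ≈ 0.07.
E_xy > 0: the goods are substitutes.

0.07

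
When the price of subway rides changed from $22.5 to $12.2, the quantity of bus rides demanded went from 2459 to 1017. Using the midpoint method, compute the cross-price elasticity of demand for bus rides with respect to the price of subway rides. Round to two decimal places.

1.40

%ΔQ_x = (1017 − 2459)/[(2459+1017)/2] = -1442/1738 ≈ -0.8297.
%ΔP_y = (12.2 − 22.5)/[(22.5+12.2)/2] ≈ -0.5937.
E_xy = -0.8297/-0.5937 ≈ 1.40.
E_xy > 0, so bus rides and subway rides are substitutes.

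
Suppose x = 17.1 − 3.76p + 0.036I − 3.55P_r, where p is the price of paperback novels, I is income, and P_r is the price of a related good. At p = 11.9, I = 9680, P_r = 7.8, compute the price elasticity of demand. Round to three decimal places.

Evaluating quantity at (p, I, P_r) gives x = 17.1 − 3.76(11.9) + 0.036(9680) − 3.55(7.8) = 17.1 − 44.744 + 348.48 − 27.69 = 293.146.
∂x/∂p = −3.76, so E_p = (−3.76)·(11.9/293.146) ≈ -0.153.
|E_p| < 1: demand is inelastic.

-0.153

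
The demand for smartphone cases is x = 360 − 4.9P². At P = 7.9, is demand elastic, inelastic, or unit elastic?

elastic

At P = 7.9, x = 54.191.
dx/dP = −2·4.9·P = −77.42.
Point elasticity E = (dx/dP)·(P/x) = -77.42 × 7.9/54.191 ≈ -11.286.
|E| ≈ 11.286 > 1, so demand is elastic.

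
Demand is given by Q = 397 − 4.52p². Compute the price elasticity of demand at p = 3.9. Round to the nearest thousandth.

At p = 3.9, Q = 328.2508.
dQ/dp = −2·4.52·p = −35.256.
Point elasticity E = (dQ/dp)·(p/Q) = -35.256 × 3.9/328.2508 ≈ -0.419.
|E| < 1, so demand is inelastic at this price.

-0.419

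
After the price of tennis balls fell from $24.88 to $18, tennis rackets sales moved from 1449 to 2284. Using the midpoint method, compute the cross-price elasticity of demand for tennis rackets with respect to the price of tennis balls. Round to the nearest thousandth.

-1.394

%ΔQ_x = (2284 − 1449)/[(1449+2284)/2] = 835/1866.5 ≈ 0.4474.
%ΔP_y = (18 − 24.88)/[(24.88+18)/2] ≈ -0.3209.
E_xy = 0.4474/-0.3209 ≈ -1.394.
E_xy < 0, so tennis rackets and tennis balls are complements.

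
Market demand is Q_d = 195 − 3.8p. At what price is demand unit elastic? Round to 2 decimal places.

25.66

For linear demand Q_d = a − bp, E = −bp/(a − bp). |E| = 1 ⇒ bp = a − bp ⇒ p = a/(2b).
p = 195/(2·3.8) ≈ 25.66.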